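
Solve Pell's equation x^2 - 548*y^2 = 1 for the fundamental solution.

(x, y) = (6083073, 259856)

First expand sqrt(548) as a continued fraction. With x_i = (sqrt(548) + m_i)/d_i and (m_0, d_0) = (0, 1): a_0 = floor(sqrt(548)) = 23, since 23^2 = 529 <= 548 < 576 = 24^2.
Iterate m_{i+1} = d_i*a_i - m_i, d_{i+1} = (548 - m_{i+1}^2)/d_i, a_{i+1} = floor((a_0 + m_{i+1})/d_{i+1}):
  m_1 = 1*23 - 0 = 23, d_1 = (548 - 23^2)/1 = 19/1 = 19, a_1 = floor((23 + 23)/19) = 2.
  m_2 = 19*2 - 23 = 15, d_2 = (548 - 15^2)/19 = 323/19 = 17, a_2 = floor((23 + 15)/17) = 2.
  m_3 = 17*2 - 15 = 19, d_3 = (548 - 19^2)/17 = 187/17 = 11, a_3 = floor((23 + 19)/11) = 3.
  m_4 = 11*3 - 19 = 14, d_4 = (548 - 14^2)/11 = 352/11 = 32, a_4 = floor((23 + 14)/32) = 1.
  m_5 = 32*1 - 14 = 18, d_5 = (548 - 18^2)/32 = 224/32 = 7, a_5 = floor((23 + 18)/7) = 5.
  m_6 = 7*5 - 18 = 17, d_6 = (548 - 17^2)/7 = 259/7 = 37, a_6 = floor((23 + 17)/37) = 1.
  m_7 = 37*1 - 17 = 20, d_7 = (548 - 20^2)/37 = 148/37 = 4, a_7 = floor((23 + 20)/4) = 10.
  m_8 = 4*10 - 20 = 20, d_8 = (548 - 20^2)/4 = 148/4 = 37, a_8 = floor((23 + 20)/37) = 1.
  m_9 = 37*1 - 20 = 17, d_9 = (548 - 17^2)/37 = 259/37 = 7, a_9 = floor((23 + 17)/7) = 5.
  m_10 = 7*5 - 17 = 18, d_10 = (548 - 18^2)/7 = 224/7 = 32, a_10 = floor((23 + 18)/32) = 1.
  m_11 = 32*1 - 18 = 14, d_11 = (548 - 14^2)/32 = 352/32 = 11, a_11 = floor((23 + 14)/11) = 3.
  m_12 = 11*3 - 14 = 19, d_12 = (548 - 19^2)/11 = 187/11 = 17, a_12 = floor((23 + 19)/17) = 2.
  m_13 = 17*2 - 19 = 15, d_13 = (548 - 15^2)/17 = 323/17 = 19, a_13 = floor((23 + 15)/19) = 2.
  m_14 = 19*2 - 15 = 23, d_14 = (548 - 23^2)/19 = 19/19 = 1, a_14 = floor((23 + 23)/1) = 46.
  m_15 = 1*46 - 23 = 23, d_15 = (548 - 23^2)/1 = 19/1 = 19: (m_15, d_15) = (m_1, d_1) = (23, 19), so from here the quotients repeat a_1, ..., a_14; the period length is 14.
So sqrt(548) = [23; (2, 2, 3, 1, 5, 1, 10, 1, 5, 1, 3, 2, 2, 46)] with period length k = 14.
k is even, so the fundamental solution of x^2 - 548y^2 = 1 is (p_{k-1}, q_{k-1}) = (p_13, q_13); compute convergents through index 13.
Convergents (p_i = a_i*p_{i-1} + p_{i-2}, q_i = a_i*q_{i-1} + q_{i-2} with p_{-2}=0, p_{-1}=1, q_{-2}=1, q_{-1}=0):
  i=0: a_0=23, p_0 = 23*1 + 0 = 23, q_0 = 23*0 + 1 = 1.
  i=1: a_1=2, p_1 = 2*23 + 1 = 47, q_1 = 2*1 + 0 = 2.
  i=2: a_2=2, p_2 = 2*47 + 23 = 117, q_2 = 2*2 + 1 = 5.
  i=3: a_3=3, p_3 = 3*117 + 47 = 398, q_3 = 3*5 + 2 = 17.
  i=4: a_4=1, p_4 = 1*398 + 117 = 515, q_4 = 1*17 + 5 = 22.
  i=5: a_5=5, p_5 = 5*515 + 398 = 2973, q_5 = 5*22 + 17 = 127.
  i=6: a_6=1, p_6 = 1*2973 + 515 = 3488, q_6 = 1*127 + 22 = 149.
  i=7: a_7=10, p_7 = 10*3488 + 2973 = 37853, q_7 = 10*149 + 127 = 1617.
  i=8: a_8=1, p_8 = 1*37853 + 3488 = 41341, q_8 = 1*1617 + 149 = 1766.
  i=9: a_9=5, p_9 = 5*41341 + 37853 = 244558, q_9 = 5*1766 + 1617 = 10447.
  i=10: a_10=1, p_10 = 1*244558 + 41341 = 285899, q_10 = 1*10447 + 1766 = 12213.
  i=11: a_11=3, p_11 = 3*285899 + 244558 = 1102255, q_11 = 3*12213 + 10447 = 47086.
  i=12: a_12=2, p_12 = 2*1102255 + 285899 = 2490409, q_12 = 2*47086 + 12213 = 106385.
  i=13: a_13=2, p_13 = 2*2490409 + 1102255 = 6083073, q_13 = 2*106385 + 47086 = 259856.
Check: 6083073^2 - 548*259856^2 = 37003777123329 - 37003777123328 = 1, so (x, y) = (6083073, 259856) solves the equation, and by the theorem it is the least positive solution.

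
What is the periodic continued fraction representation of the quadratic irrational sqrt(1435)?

Write x_i = (sqrt(1435) + m_i)/d_i with (m_0, d_0) = (0, 1). a_0 = floor(sqrt(1435)) = 37, since 37^2 = 1369 <= 1435 < 1444 = 38^2.
Iterate m_{i+1} = d_i*a_i - m_i, d_{i+1} = (1435 - m_{i+1}^2)/d_i, a_{i+1} = floor((a_0 + m_{i+1})/d_{i+1}):
  m_1 = 1*37 - 0 = 37, d_1 = (1435 - 37^2)/1 = 66/1 = 66, a_1 = floor((37 + 37)/66) = 1.
  m_2 = 66*1 - 37 = 29, d_2 = (1435 - 29^2)/66 = 594/66 = 9, a_2 = floor((37 + 29)/9) = 7.
  m_3 = 9*7 - 29 = 34, d_3 = (1435 - 34^2)/9 = 279/9 = 31, a_3 = floor((37 + 34)/31) = 2.
  m_4 = 31*2 - 34 = 28, d_4 = (1435 - 28^2)/31 = 651/31 = 21, a_4 = floor((37 + 28)/21) = 3.
  m_5 = 21*3 - 28 = 35, d_5 = (1435 - 35^2)/21 = 210/21 = 10, a_5 = floor((37 + 35)/10) = 7.
  m_6 = 10*7 - 35 = 35, d_6 = (1435 - 35^2)/10 = 210/10 = 21, a_6 = floor((37 + 35)/21) = 3.
  m_7 = 21*3 - 35 = 28, d_7 = (1435 - 28^2)/21 = 651/21 = 31, a_7 = floor((37 + 28)/31) = 2.
  m_8 = 31*2 - 28 = 34, d_8 = (1435 - 34^2)/31 = 279/31 = 9, a_8 = floor((37 + 34)/9) = 7.
  m_9 = 9*7 - 34 = 29, d_9 = (1435 - 29^2)/9 = 594/9 = 66, a_9 = floor((37 + 29)/66) = 1.
  m_10 = 66*1 - 29 = 37, d_10 = (1435 - 37^2)/66 = 66/66 = 1, a_10 = floor((37 + 37)/1) = 74.
  m_11 = 1*74 - 37 = 37, d_11 = (1435 - 37^2)/1 = 66/1 = 66: (m_11, d_11) = (m_1, d_1) = (37, 66), so from here the quotients repeat a_1, ..., a_10; the period length is 10.
Hence the expansion of sqrt(1435) is a_0 = 37 followed by the repeating block 1, 7, 2, 3, 7, 3, 2, 7, 1, 74 (period 10).

[37; (1, 7, 2, 3, 7, 3, 2, 7, 1, 74)]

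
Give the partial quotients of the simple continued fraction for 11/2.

Run the Euclidean algorithm on 11 and 2; the successive quotients are the partial quotients a_0, a_1, ... (each step inverts the fractional part left over by the previous one):
  11 = 5*2 + 1, so a_0 = 5.
  2 = 2*1 + 0, so a_1 = 2.
The remainder reaches 0 after 2 divisions, so the expansion has 2 partial quotients, read off in order.

[5; 2]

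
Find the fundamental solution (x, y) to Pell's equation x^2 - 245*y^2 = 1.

First expand sqrt(245) as a continued fraction. With x_i = (sqrt(245) + m_i)/d_i and (m_0, d_0) = (0, 1): a_0 = floor(sqrt(245)) = 15, since 15^2 = 225 <= 245 < 256 = 16^2.
Iterate m_{i+1} = d_i*a_i - m_i, d_{i+1} = (245 - m_{i+1}^2)/d_i, a_{i+1} = floor((a_0 + m_{i+1})/d_{i+1}):
  m_1 = 1*15 - 0 = 15, d_1 = (245 - 15^2)/1 = 20/1 = 20, a_1 = floor((15 + 15)/20) = 1.
  m_2 = 20*1 - 15 = 5, d_2 = (245 - 5^2)/20 = 220/20 = 11, a_2 = floor((15 + 5)/11) = 1.
  m_3 = 11*1 - 5 = 6, d_3 = (245 - 6^2)/11 = 209/11 = 19, a_3 = floor((15 + 6)/19) = 1.
  m_4 = 19*1 - 6 = 13, d_4 = (245 - 13^2)/19 = 76/19 = 4, a_4 = floor((15 + 13)/4) = 7.
  m_5 = 4*7 - 13 = 15, d_5 = (245 - 15^2)/4 = 20/4 = 5, a_5 = floor((15 + 15)/5) = 6.
  m_6 = 5*6 - 15 = 15, d_6 = (245 - 15^2)/5 = 20/5 = 4, a_6 = floor((15 + 15)/4) = 7.
  m_7 = 4*7 - 15 = 13, d_7 = (245 - 13^2)/4 = 76/4 = 19, a_7 = floor((15 + 13)/19) = 1.
  m_8 = 19*1 - 13 = 6, d_8 = (245 - 6^2)/19 = 209/19 = 11, a_8 = floor((15 + 6)/11) = 1.
  m_9 = 11*1 - 6 = 5, d_9 = (245 - 5^2)/11 = 220/11 = 20, a_9 = floor((15 + 5)/20) = 1.
  m_10 = 20*1 - 5 = 15, d_10 = (245 - 15^2)/20 = 20/20 = 1, a_10 = floor((15 + 15)/1) = 30.
  m_11 = 1*30 - 15 = 15, d_11 = (245 - 15^2)/1 = 20/1 = 20: (m_11, d_11) = (m_1, d_1) = (15, 20), so from here the quotients repeat a_1, ..., a_10; the period length is 10.
So sqrt(245) = [15; (1, 1, 1, 7, 6, 7, 1, 1, 1, 30)] with period length k = 10.
k is even, so the fundamental solution of x^2 - 245y^2 = 1 is (p_{k-1}, q_{k-1}) = (p_9, q_9); compute convergents through index 9.
Convergents (p_i = a_i*p_{i-1} + p_{i-2}, q_i = a_i*q_{i-1} + q_{i-2} with p_{-2}=0, p_{-1}=1, q_{-2}=1, q_{-1}=0):
  i=0: a_0=15, p_0 = 15*1 + 0 = 15, q_0 = 15*0 + 1 = 1.
  i=1: a_1=1, p_1 = 1*15 + 1 = 16, q_1 = 1*1 + 0 = 1.
  i=2: a_2=1, p_2 = 1*16 + 15 = 31, q_2 = 1*1 + 1 = 2.
  i=3: a_3=1, p_3 = 1*31 + 16 = 47, q_3 = 1*2 + 1 = 3.
  i=4: a_4=7, p_4 = 7*47 + 31 = 360, q_4 = 7*3 + 2 = 23.
  i=5: a_5=6, p_5 = 6*360 + 47 = 2207, q_5 = 6*23 + 3 = 141.
  i=6: a_6=7, p_6 = 7*2207 + 360 = 15809, q_6 = 7*141 + 23 = 1010.
  i=7: a_7=1, p_7 = 1*15809 + 2207 = 18016, q_7 = 1*1010 + 141 = 1151.
  i=8: a_8=1, p_8 = 1*18016 + 15809 = 33825, q_8 = 1*1151 + 1010 = 2161.
  i=9: a_9=1, p_9 = 1*33825 + 18016 = 51841, q_9 = 1*2161 + 1151 = 3312.
Check: 51841^2 - 245*3312^2 = 2687489281 - 2687489280 = 1, so (x, y) = (51841, 3312) solves the equation, and by the theorem it is the least positive solution.

(x, y) = (51841, 3312)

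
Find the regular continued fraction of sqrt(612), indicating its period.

[24; (1, 2, 1, 4, 1, 2, 1, 48)]

Write x_i = (sqrt(612) + m_i)/d_i with (m_0, d_0) = (0, 1). a_0 = floor(sqrt(612)) = 24, since 24^2 = 576 <= 612 < 625 = 25^2.
Iterate m_{i+1} = d_i*a_i - m_i, d_{i+1} = (612 - m_{i+1}^2)/d_i, a_{i+1} = floor((a_0 + m_{i+1})/d_{i+1}):
  m_1 = 1*24 - 0 = 24, d_1 = (612 - 24^2)/1 = 36/1 = 36, a_1 = floor((24 + 24)/36) = 1.
  m_2 = 36*1 - 24 = 12, d_2 = (612 - 12^2)/36 = 468/36 = 13, a_2 = floor((24 + 12)/13) = 2.
  m_3 = 13*2 - 12 = 14, d_3 = (612 - 14^2)/13 = 416/13 = 32, a_3 = floor((24 + 14)/32) = 1.
  m_4 = 32*1 - 14 = 18, d_4 = (612 - 18^2)/32 = 288/32 = 9, a_4 = floor((24 + 18)/9) = 4.
  m_5 = 9*4 - 18 = 18, d_5 = (612 - 18^2)/9 = 288/9 = 32, a_5 = floor((24 + 18)/32) = 1.
  m_6 = 32*1 - 18 = 14, d_6 = (612 - 14^2)/32 = 416/32 = 13, a_6 = floor((24 + 14)/13) = 2.
  m_7 = 13*2 - 14 = 12, d_7 = (612 - 12^2)/13 = 468/13 = 36, a_7 = floor((24 + 12)/36) = 1.
  m_8 = 36*1 - 12 = 24, d_8 = (612 - 24^2)/36 = 36/36 = 1, a_8 = floor((24 + 24)/1) = 48.
  m_9 = 1*48 - 24 = 24, d_9 = (612 - 24^2)/1 = 36/1 = 36: (m_9, d_9) = (m_1, d_1) = (24, 36), so from here the quotients repeat a_1, ..., a_8; the period length is 8.
Hence the expansion of sqrt(612) is a_0 = 24 followed by the repeating block 1, 2, 1, 4, 1, 2, 1, 48 (period 8).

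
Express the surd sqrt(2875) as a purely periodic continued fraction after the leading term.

[53; (1, 1, 1, 1, 1, 1, 1, 106)]

Write x_i = (sqrt(2875) + m_i)/d_i with (m_0, d_0) = (0, 1). a_0 = floor(sqrt(2875)) = 53, since 53^2 = 2809 <= 2875 < 2916 = 54^2.
Iterate m_{i+1} = d_i*a_i - m_i, d_{i+1} = (2875 - m_{i+1}^2)/d_i, a_{i+1} = floor((a_0 + m_{i+1})/d_{i+1}):
  m_1 = 1*53 - 0 = 53, d_1 = (2875 - 53^2)/1 = 66/1 = 66, a_1 = floor((53 + 53)/66) = 1.
  m_2 = 66*1 - 53 = 13, d_2 = (2875 - 13^2)/66 = 2706/66 = 41, a_2 = floor((53 + 13)/41) = 1.
  m_3 = 41*1 - 13 = 28, d_3 = (2875 - 28^2)/41 = 2091/41 = 51, a_3 = floor((53 + 28)/51) = 1.
  m_4 = 51*1 - 28 = 23, d_4 = (2875 - 23^2)/51 = 2346/51 = 46, a_4 = floor((53 + 23)/46) = 1.
  m_5 = 46*1 - 23 = 23, d_5 = (2875 - 23^2)/46 = 2346/46 = 51, a_5 = floor((53 + 23)/51) = 1.
  m_6 = 51*1 - 23 = 28, d_6 = (2875 - 28^2)/51 = 2091/51 = 41, a_6 = floor((53 + 28)/41) = 1.
  m_7 = 41*1 - 28 = 13, d_7 = (2875 - 13^2)/41 = 2706/41 = 66, a_7 = floor((53 + 13)/66) = 1.
  m_8 = 66*1 - 13 = 53, d_8 = (2875 - 53^2)/66 = 66/66 = 1, a_8 = floor((53 + 53)/1) = 106.
  m_9 = 1*106 - 53 = 53, d_9 = (2875 - 53^2)/1 = 66/1 = 66: (m_9, d_9) = (m_1, d_1) = (53, 66), so from here the quotients repeat a_1, ..., a_8; the period length is 8.
Hence the expansion of sqrt(2875) is a_0 = 53 followed by the repeating block 1, 1, 1, 1, 1, 1, 1, 106 (period 8).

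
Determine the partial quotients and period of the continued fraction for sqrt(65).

[8; (16)]

Write x_i = (sqrt(65) + m_i)/d_i with (m_0, d_0) = (0, 1). a_0 = floor(sqrt(65)) = 8, since 8^2 = 64 <= 65 < 81 = 9^2.
Iterate m_{i+1} = d_i*a_i - m_i, d_{i+1} = (65 - m_{i+1}^2)/d_i, a_{i+1} = floor((a_0 + m_{i+1})/d_{i+1}):
  m_1 = 1*8 - 0 = 8, d_1 = (65 - 8^2)/1 = 1/1 = 1, a_1 = floor((8 + 8)/1) = 16.
  m_2 = 1*16 - 8 = 8, d_2 = (65 - 8^2)/1 = 1/1 = 1: (m_2, d_2) = (m_1, d_1) = (8, 1), so from here the quotient a_1 repeats; the period length is 1.
Hence the expansion of sqrt(65) is a_0 = 8 followed by the repeating block 16 (period 1).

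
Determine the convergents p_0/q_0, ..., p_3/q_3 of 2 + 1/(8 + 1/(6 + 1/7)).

2/1, 17/8, 104/49, 745/351

Using the convergent recurrence p_i = a_i*p_{i-1} + p_{i-2}, q_i = a_i*q_{i-1} + q_{i-2} with p_{-2}=0, p_{-1}=1, q_{-2}=1, q_{-1}=0:
  i=0: a_0=2, p_0 = 2*1 + 0 = 2, q_0 = 2*0 + 1 = 1.
  i=1: a_1=8, p_1 = 8*2 + 1 = 17, q_1 = 8*1 + 0 = 8.
  i=2: a_2=6, p_2 = 6*17 + 2 = 104, q_2 = 6*8 + 1 = 49.
  i=3: a_3=7, p_3 = 7*104 + 17 = 745, q_3 = 7*49 + 8 = 351.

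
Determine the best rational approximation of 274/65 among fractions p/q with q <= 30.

59/14

Expand x = 274/65 as a continued fraction with the Euclidean algorithm:
  274 = 4*65 + 14, so a_0 = 4.
  65 = 4*14 + 9, so a_1 = 4.
  14 = 1*9 + 5, so a_2 = 1.
  9 = 1*5 + 4, so a_3 = 1.
  5 = 1*4 + 1, so a_4 = 1.
  4 = 4*1 + 0, so a_5 = 4.
so x = [4; 4, 1, 1, 1, 4].
Convergents (p_i = a_i*p_{i-1} + p_{i-2}, q_i = a_i*q_{i-1} + q_{i-2} with p_{-2}=0, p_{-1}=1, q_{-2}=1, q_{-1}=0), until the denominator exceeds 30:
  i=0: a_0=4, p_0 = 4*1 + 0 = 4, q_0 = 4*0 + 1 = 1.
  i=1: a_1=4, p_1 = 4*4 + 1 = 17, q_1 = 4*1 + 0 = 4.
  i=2: a_2=1, p_2 = 1*17 + 4 = 21, q_2 = 1*4 + 1 = 5.
  i=3: a_3=1, p_3 = 1*21 + 17 = 38, q_3 = 1*5 + 4 = 9.
  i=4: a_4=1, p_4 = 1*38 + 21 = 59, q_4 = 1*9 + 5 = 14.
  i=5: a_5=4, p_5 = 4*59 + 38 = 274, q_5 = 4*14 + 9 = 65.
q_5 = 65 > 30, so the last convergent with denominator <= 30 is p_4/q_4 = 59/14.
The closest fraction with denominator <= 30 is either p_4/q_4 or the intermediate fraction (k*p_4 + p_3)/(k*q_4 + q_3) with the largest k >= 1 whose denominator stays <= 30; these approach x as k grows, and every other convergent or intermediate fraction in range is farther away.
Largest k: floor((30 - q_3)/q_4) = floor((30 - 9)/14) = 1.
That gives (1*59 + 38)/(1*14 + 9) = 97/23.
Compare the errors: |x - 59/14| = |274*14 - 59*65|/(65*14) = 1/910, and |x - 97/23| = |274*23 - 97*65|/(65*23) = 3/1495.
Cross-multiplying, 1*1495 = 1495 < 2730 = 3*910, so 1/910 is smaller: the convergent 59/14 is closer to x than 97/23.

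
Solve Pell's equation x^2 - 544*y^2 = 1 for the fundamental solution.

First expand sqrt(544) as a continued fraction. With x_i = (sqrt(544) + m_i)/d_i and (m_0, d_0) = (0, 1): a_0 = floor(sqrt(544)) = 23, since 23^2 = 529 <= 544 < 576 = 24^2.
Iterate m_{i+1} = d_i*a_i - m_i, d_{i+1} = (544 - m_{i+1}^2)/d_i, a_{i+1} = floor((a_0 + m_{i+1})/d_{i+1}):
  m_1 = 1*23 - 0 = 23, d_1 = (544 - 23^2)/1 = 15/1 = 15, a_1 = floor((23 + 23)/15) = 3.
  m_2 = 15*3 - 23 = 22, d_2 = (544 - 22^2)/15 = 60/15 = 4, a_2 = floor((23 + 22)/4) = 11.
  m_3 = 4*11 - 22 = 22, d_3 = (544 - 22^2)/4 = 60/4 = 15, a_3 = floor((23 + 22)/15) = 3.
  m_4 = 15*3 - 22 = 23, d_4 = (544 - 23^2)/15 = 15/15 = 1, a_4 = floor((23 + 23)/1) = 46.
  m_5 = 1*46 - 23 = 23, d_5 = (544 - 23^2)/1 = 15/1 = 15: (m_5, d_5) = (m_1, d_1) = (23, 15), so from here the quotients repeat a_1, ..., a_4; the period length is 4.
So sqrt(544) = [23; (3, 11, 3, 46)] with period length k = 4.
k is even, so the fundamental solution of x^2 - 544y^2 = 1 is (p_{k-1}, q_{k-1}) = (p_3, q_3); compute convergents through index 3.
Convergents (p_i = a_i*p_{i-1} + p_{i-2}, q_i = a_i*q_{i-1} + q_{i-2} with p_{-2}=0, p_{-1}=1, q_{-2}=1, q_{-1}=0):
  i=0: a_0=23, p_0 = 23*1 + 0 = 23, q_0 = 23*0 + 1 = 1.
  i=1: a_1=3, p_1 = 3*23 + 1 = 70, q_1 = 3*1 + 0 = 3.
  i=2: a_2=11, p_2 = 11*70 + 23 = 793, q_2 = 11*3 + 1 = 34.
  i=3: a_3=3, p_3 = 3*793 + 70 = 2449, q_3 = 3*34 + 3 = 105.
Check: 2449^2 - 544*105^2 = 5997601 - 5997600 = 1, so (x, y) = (2449, 105) solves the equation, and by the theorem it is the least positive solution.

(x, y) = (2449, 105)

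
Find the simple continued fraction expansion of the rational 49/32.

Run the Euclidean algorithm on 49 and 32; the successive quotients are the partial quotients a_0, a_1, ... (each step inverts the fractional part left over by the previous one):
  49 = 1*32 + 17, so a_0 = 1.
  32 = 1*17 + 15, so a_1 = 1.
  17 = 1*15 + 2, so a_2 = 1.
  15 = 7*2 + 1, so a_3 = 7.
  2 = 2*1 + 0, so a_4 = 2.
The remainder reaches 0 after 5 divisions, so the expansion has 5 partial quotients, read off in order.

[1; 1, 1, 7, 2]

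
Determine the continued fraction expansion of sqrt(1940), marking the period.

Write x_i = (sqrt(1940) + m_i)/d_i with (m_0, d_0) = (0, 1). a_0 = floor(sqrt(1940)) = 44, since 44^2 = 1936 <= 1940 < 2025 = 45^2.
Iterate m_{i+1} = d_i*a_i - m_i, d_{i+1} = (1940 - m_{i+1}^2)/d_i, a_{i+1} = floor((a_0 + m_{i+1})/d_{i+1}):
  m_1 = 1*44 - 0 = 44, d_1 = (1940 - 44^2)/1 = 4/1 = 4, a_1 = floor((44 + 44)/4) = 22.
  m_2 = 4*22 - 44 = 44, d_2 = (1940 - 44^2)/4 = 4/4 = 1, a_2 = floor((44 + 44)/1) = 88.
  m_3 = 1*88 - 44 = 44, d_3 = (1940 - 44^2)/1 = 4/1 = 4: (m_3, d_3) = (m_1, d_1) = (44, 4), so from here the quotients repeat a_1, a_2; the period length is 2.
Hence the expansion of sqrt(1940) is a_0 = 44 followed by the repeating block 22, 88 (period 2).

[44; (22, 88)]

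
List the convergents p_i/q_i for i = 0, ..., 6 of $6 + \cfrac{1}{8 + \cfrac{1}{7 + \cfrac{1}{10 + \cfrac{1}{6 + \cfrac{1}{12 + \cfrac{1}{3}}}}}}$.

Using the convergent recurrence p_i = a_i*p_{i-1} + p_{i-2}, q_i = a_i*q_{i-1} + q_{i-2} with p_{-2}=0, p_{-1}=1, q_{-2}=1, q_{-1}=0:
  i=0: a_0=6, p_0 = 6*1 + 0 = 6, q_0 = 6*0 + 1 = 1.
  i=1: a_1=8, p_1 = 8*6 + 1 = 49, q_1 = 8*1 + 0 = 8.
  i=2: a_2=7, p_2 = 7*49 + 6 = 349, q_2 = 7*8 + 1 = 57.
  i=3: a_3=10, p_3 = 10*349 + 49 = 3539, q_3 = 10*57 + 8 = 578.
  i=4: a_4=6, p_4 = 6*3539 + 349 = 21583, q_4 = 6*578 + 57 = 3525.
  i=5: a_5=12, p_5 = 12*21583 + 3539 = 262535, q_5 = 12*3525 + 578 = 42878.
  i=6: a_6=3, p_6 = 3*262535 + 21583 = 809188, q_6 = 3*42878 + 3525 = 132159.

6/1, 49/8, 349/57, 3539/578, 21583/3525, 262535/42878, 809188/132159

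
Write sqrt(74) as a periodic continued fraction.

[8; (1, 1, 1, 1, 16)]

Write x_i = (sqrt(74) + m_i)/d_i with (m_0, d_0) = (0, 1). a_0 = floor(sqrt(74)) = 8, since 8^2 = 64 <= 74 < 81 = 9^2.
Iterate m_{i+1} = d_i*a_i - m_i, d_{i+1} = (74 - m_{i+1}^2)/d_i, a_{i+1} = floor((a_0 + m_{i+1})/d_{i+1}):
  m_1 = 1*8 - 0 = 8, d_1 = (74 - 8^2)/1 = 10/1 = 10, a_1 = floor((8 + 8)/10) = 1.
  m_2 = 10*1 - 8 = 2, d_2 = (74 - 2^2)/10 = 70/10 = 7, a_2 = floor((8 + 2)/7) = 1.
  m_3 = 7*1 - 2 = 5, d_3 = (74 - 5^2)/7 = 49/7 = 7, a_3 = floor((8 + 5)/7) = 1.
  m_4 = 7*1 - 5 = 2, d_4 = (74 - 2^2)/7 = 70/7 = 10, a_4 = floor((8 + 2)/10) = 1.
  m_5 = 10*1 - 2 = 8, d_5 = (74 - 8^2)/10 = 10/10 = 1, a_5 = floor((8 + 8)/1) = 16.
  m_6 = 1*16 - 8 = 8, d_6 = (74 - 8^2)/1 = 10/1 = 10: (m_6, d_6) = (m_1, d_1) = (8, 10), so from here the quotients repeat a_1, ..., a_5; the period length is 5.
Hence the expansion of sqrt(74) is a_0 = 8 followed by the repeating block 1, 1, 1, 1, 16 (period 5).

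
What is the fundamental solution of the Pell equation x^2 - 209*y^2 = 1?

(x, y) = (46551, 3220)

First expand sqrt(209) as a continued fraction. With x_i = (sqrt(209) + m_i)/d_i and (m_0, d_0) = (0, 1): a_0 = floor(sqrt(209)) = 14, since 14^2 = 196 <= 209 < 225 = 15^2.
Iterate m_{i+1} = d_i*a_i - m_i, d_{i+1} = (209 - m_{i+1}^2)/d_i, a_{i+1} = floor((a_0 + m_{i+1})/d_{i+1}):
  m_1 = 1*14 - 0 = 14, d_1 = (209 - 14^2)/1 = 13/1 = 13, a_1 = floor((14 + 14)/13) = 2.
  m_2 = 13*2 - 14 = 12, d_2 = (209 - 12^2)/13 = 65/13 = 5, a_2 = floor((14 + 12)/5) = 5.
  m_3 = 5*5 - 12 = 13, d_3 = (209 - 13^2)/5 = 40/5 = 8, a_3 = floor((14 + 13)/8) = 3.
  m_4 = 8*3 - 13 = 11, d_4 = (209 - 11^2)/8 = 88/8 = 11, a_4 = floor((14 + 11)/11) = 2.
  m_5 = 11*2 - 11 = 11, d_5 = (209 - 11^2)/11 = 88/11 = 8, a_5 = floor((14 + 11)/8) = 3.
  m_6 = 8*3 - 11 = 13, d_6 = (209 - 13^2)/8 = 40/8 = 5, a_6 = floor((14 + 13)/5) = 5.
  m_7 = 5*5 - 13 = 12, d_7 = (209 - 12^2)/5 = 65/5 = 13, a_7 = floor((14 + 12)/13) = 2.
  m_8 = 13*2 - 12 = 14, d_8 = (209 - 14^2)/13 = 13/13 = 1, a_8 = floor((14 + 14)/1) = 28.
  m_9 = 1*28 - 14 = 14, d_9 = (209 - 14^2)/1 = 13/1 = 13: (m_9, d_9) = (m_1, d_1) = (14, 13), so from here the quotients repeat a_1, ..., a_8; the period length is 8.
So sqrt(209) = [14; (2, 5, 3, 2, 3, 5, 2, 28)] with period length k = 8.
k is even, so the fundamental solution of x^2 - 209y^2 = 1 is (p_{k-1}, q_{k-1}) = (p_7, q_7); compute convergents through index 7.
Convergents (p_i = a_i*p_{i-1} + p_{i-2}, q_i = a_i*q_{i-1} + q_{i-2} with p_{-2}=0, p_{-1}=1, q_{-2}=1, q_{-1}=0):
  i=0: a_0=14, p_0 = 14*1 + 0 = 14, q_0 = 14*0 + 1 = 1.
  i=1: a_1=2, p_1 = 2*14 + 1 = 29, q_1 = 2*1 + 0 = 2.
  i=2: a_2=5, p_2 = 5*29 + 14 = 159, q_2 = 5*2 + 1 = 11.
  i=3: a_3=3, p_3 = 3*159 + 29 = 506, q_3 = 3*11 + 2 = 35.
  i=4: a_4=2, p_4 = 2*506 + 159 = 1171, q_4 = 2*35 + 11 = 81.
  i=5: a_5=3, p_5 = 3*1171 + 506 = 4019, q_5 = 3*81 + 35 = 278.
  i=6: a_6=5, p_6 = 5*4019 + 1171 = 21266, q_6 = 5*278 + 81 = 1471.
  i=7: a_7=2, p_7 = 2*21266 + 4019 = 46551, q_7 = 2*1471 + 278 = 3220.
Check: 46551^2 - 209*3220^2 = 2166995601 - 2166995600 = 1, so (x, y) = (46551, 3220) solves the equation, and by the theorem it is the least positive solution.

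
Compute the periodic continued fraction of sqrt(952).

Write x_i = (sqrt(952) + m_i)/d_i with (m_0, d_0) = (0, 1). a_0 = floor(sqrt(952)) = 30, since 30^2 = 900 <= 952 < 961 = 31^2.
Iterate m_{i+1} = d_i*a_i - m_i, d_{i+1} = (952 - m_{i+1}^2)/d_i, a_{i+1} = floor((a_0 + m_{i+1})/d_{i+1}):
  m_1 = 1*30 - 0 = 30, d_1 = (952 - 30^2)/1 = 52/1 = 52, a_1 = floor((30 + 30)/52) = 1.
  m_2 = 52*1 - 30 = 22, d_2 = (952 - 22^2)/52 = 468/52 = 9, a_2 = floor((30 + 22)/9) = 5.
  m_3 = 9*5 - 22 = 23, d_3 = (952 - 23^2)/9 = 423/9 = 47, a_3 = floor((30 + 23)/47) = 1.
  m_4 = 47*1 - 23 = 24, d_4 = (952 - 24^2)/47 = 376/47 = 8, a_4 = floor((30 + 24)/8) = 6.
  m_5 = 8*6 - 24 = 24, d_5 = (952 - 24^2)/8 = 376/8 = 47, a_5 = floor((30 + 24)/47) = 1.
  m_6 = 47*1 - 24 = 23, d_6 = (952 - 23^2)/47 = 423/47 = 9, a_6 = floor((30 + 23)/9) = 5.
  m_7 = 9*5 - 23 = 22, d_7 = (952 - 22^2)/9 = 468/9 = 52, a_7 = floor((30 + 22)/52) = 1.
  m_8 = 52*1 - 22 = 30, d_8 = (952 - 30^2)/52 = 52/52 = 1, a_8 = floor((30 + 30)/1) = 60.
  m_9 = 1*60 - 30 = 30, d_9 = (952 - 30^2)/1 = 52/1 = 52: (m_9, d_9) = (m_1, d_1) = (30, 52), so from here the quotients repeat a_1, ..., a_8; the period length is 8.
Hence the expansion of sqrt(952) is a_0 = 30 followed by the repeating block 1, 5, 1, 6, 1, 5, 1, 60 (period 8).

[30; (1, 5, 1, 6, 1, 5, 1, 60)]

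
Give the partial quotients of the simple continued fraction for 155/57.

Run the Euclidean algorithm on 155 and 57; the successive quotients are the partial quotients a_0, a_1, ... (each step inverts the fractional part left over by the previous one):
  155 = 2*57 + 41, so a_0 = 2.
  57 = 1*41 + 16, so a_1 = 1.
  41 = 2*16 + 9, so a_2 = 2.
  16 = 1*9 + 7, so a_3 = 1.
  9 = 1*7 + 2, so a_4 = 1.
  7 = 3*2 + 1, so a_5 = 3.
  2 = 2*1 + 0, so a_6 = 2.
The remainder reaches 0 after 7 divisions, so the expansion has 7 partial quotients, read off in order.

[2; 1, 2, 1, 1, 3, 2]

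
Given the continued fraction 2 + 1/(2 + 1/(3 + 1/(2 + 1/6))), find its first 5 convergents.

2/1, 5/2, 17/7, 39/16, 251/103

Using the convergent recurrence p_i = a_i*p_{i-1} + p_{i-2}, q_i = a_i*q_{i-1} + q_{i-2} with p_{-2}=0, p_{-1}=1, q_{-2}=1, q_{-1}=0:
  i=0: a_0=2, p_0 = 2*1 + 0 = 2, q_0 = 2*0 + 1 = 1.
  i=1: a_1=2, p_1 = 2*2 + 1 = 5, q_1 = 2*1 + 0 = 2.
  i=2: a_2=3, p_2 = 3*5 + 2 = 17, q_2 = 3*2 + 1 = 7.
  i=3: a_3=2, p_3 = 2*17 + 5 = 39, q_3 = 2*7 + 2 = 16.
  i=4: a_4=6, p_4 = 6*39 + 17 = 251, q_4 = 6*16 + 7 = 103.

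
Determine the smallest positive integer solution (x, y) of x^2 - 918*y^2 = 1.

(x, y) = (4120901, 136010)

First expand sqrt(918) as a continued fraction. With x_i = (sqrt(918) + m_i)/d_i and (m_0, d_0) = (0, 1): a_0 = floor(sqrt(918)) = 30, since 30^2 = 900 <= 918 < 961 = 31^2.
Iterate m_{i+1} = d_i*a_i - m_i, d_{i+1} = (918 - m_{i+1}^2)/d_i, a_{i+1} = floor((a_0 + m_{i+1})/d_{i+1}):
  m_1 = 1*30 - 0 = 30, d_1 = (918 - 30^2)/1 = 18/1 = 18, a_1 = floor((30 + 30)/18) = 3.
  m_2 = 18*3 - 30 = 24, d_2 = (918 - 24^2)/18 = 342/18 = 19, a_2 = floor((30 + 24)/19) = 2.
  m_3 = 19*2 - 24 = 14, d_3 = (918 - 14^2)/19 = 722/19 = 38, a_3 = floor((30 + 14)/38) = 1.
  m_4 = 38*1 - 14 = 24, d_4 = (918 - 24^2)/38 = 342/38 = 9, a_4 = floor((30 + 24)/9) = 6.
  m_5 = 9*6 - 24 = 30, d_5 = (918 - 30^2)/9 = 18/9 = 2, a_5 = floor((30 + 30)/2) = 30.
  m_6 = 2*30 - 30 = 30, d_6 = (918 - 30^2)/2 = 18/2 = 9, a_6 = floor((30 + 30)/9) = 6.
  m_7 = 9*6 - 30 = 24, d_7 = (918 - 24^2)/9 = 342/9 = 38, a_7 = floor((30 + 24)/38) = 1.
  m_8 = 38*1 - 24 = 14, d_8 = (918 - 14^2)/38 = 722/38 = 19, a_8 = floor((30 + 14)/19) = 2.
  m_9 = 19*2 - 14 = 24, d_9 = (918 - 24^2)/19 = 342/19 = 18, a_9 = floor((30 + 24)/18) = 3.
  m_10 = 18*3 - 24 = 30, d_10 = (918 - 30^2)/18 = 18/18 = 1, a_10 = floor((30 + 30)/1) = 60.
  m_11 = 1*60 - 30 = 30, d_11 = (918 - 30^2)/1 = 18/1 = 18: (m_11, d_11) = (m_1, d_1) = (30, 18), so from here the quotients repeat a_1, ..., a_10; the period length is 10.
So sqrt(918) = [30; (3, 2, 1, 6, 30, 6, 1, 2, 3, 60)] with period length k = 10.
k is even, so the fundamental solution of x^2 - 918y^2 = 1 is (p_{k-1}, q_{k-1}) = (p_9, q_9); compute convergents through index 9.
Convergents (p_i = a_i*p_{i-1} + p_{i-2}, q_i = a_i*q_{i-1} + q_{i-2} with p_{-2}=0, p_{-1}=1, q_{-2}=1, q_{-1}=0):
  i=0: a_0=30, p_0 = 30*1 + 0 = 30, q_0 = 30*0 + 1 = 1.
  i=1: a_1=3, p_1 = 3*30 + 1 = 91, q_1 = 3*1 + 0 = 3.
  i=2: a_2=2, p_2 = 2*91 + 30 = 212, q_2 = 2*3 + 1 = 7.
  i=3: a_3=1, p_3 = 1*212 + 91 = 303, q_3 = 1*7 + 3 = 10.
  i=4: a_4=6, p_4 = 6*303 + 212 = 2030, q_4 = 6*10 + 7 = 67.
  i=5: a_5=30, p_5 = 30*2030 + 303 = 61203, q_5 = 30*67 + 10 = 2020.
  i=6: a_6=6, p_6 = 6*61203 + 2030 = 369248, q_6 = 6*2020 + 67 = 12187.
  i=7: a_7=1, p_7 = 1*369248 + 61203 = 430451, q_7 = 1*12187 + 2020 = 14207.
  i=8: a_8=2, p_8 = 2*430451 + 369248 = 1230150, q_8 = 2*14207 + 12187 = 40601.
  i=9: a_9=3, p_9 = 3*1230150 + 430451 = 4120901, q_9 = 3*40601 + 14207 = 136010.
Check: 4120901^2 - 918*136010^2 = 16981825051801 - 16981825051800 = 1, so (x, y) = (4120901, 136010) solves the equation, and by the theorem it is the least positive solution.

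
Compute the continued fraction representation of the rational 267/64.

Run the Euclidean algorithm on 267 and 64; the successive quotients are the partial quotients a_0, a_1, ... (each step inverts the fractional part left over by the previous one):
  267 = 4*64 + 11, so a_0 = 4.
  64 = 5*11 + 9, so a_1 = 5.
  11 = 1*9 + 2, so a_2 = 1.
  9 = 4*2 + 1, so a_3 = 4.
  2 = 2*1 + 0, so a_4 = 2.
The remainder reaches 0 after 5 divisions, so the expansion has 5 partial quotients, read off in order.

[4; 5, 1, 4, 2]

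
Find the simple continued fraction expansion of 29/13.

[2; 4, 3]

Run the Euclidean algorithm on 29 and 13; the successive quotients are the partial quotients a_0, a_1, ... (each step inverts the fractional part left over by the previous one):
  29 = 2*13 + 3, so a_0 = 2.
  13 = 4*3 + 1, so a_1 = 4.
  3 = 3*1 + 0, so a_2 = 3.
The remainder reaches 0 after 3 divisions, so the expansion has 3 partial quotients, read off in order.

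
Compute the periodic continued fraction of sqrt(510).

[22; (1, 1, 2, 1, 1, 44)]

Write x_i = (sqrt(510) + m_i)/d_i with (m_0, d_0) = (0, 1). a_0 = floor(sqrt(510)) = 22, since 22^2 = 484 <= 510 < 529 = 23^2.
Iterate m_{i+1} = d_i*a_i - m_i, d_{i+1} = (510 - m_{i+1}^2)/d_i, a_{i+1} = floor((a_0 + m_{i+1})/d_{i+1}):
  m_1 = 1*22 - 0 = 22, d_1 = (510 - 22^2)/1 = 26/1 = 26, a_1 = floor((22 + 22)/26) = 1.
  m_2 = 26*1 - 22 = 4, d_2 = (510 - 4^2)/26 = 494/26 = 19, a_2 = floor((22 + 4)/19) = 1.
  m_3 = 19*1 - 4 = 15, d_3 = (510 - 15^2)/19 = 285/19 = 15, a_3 = floor((22 + 15)/15) = 2.
  m_4 = 15*2 - 15 = 15, d_4 = (510 - 15^2)/15 = 285/15 = 19, a_4 = floor((22 + 15)/19) = 1.
  m_5 = 19*1 - 15 = 4, d_5 = (510 - 4^2)/19 = 494/19 = 26, a_5 = floor((22 + 4)/26) = 1.
  m_6 = 26*1 - 4 = 22, d_6 = (510 - 22^2)/26 = 26/26 = 1, a_6 = floor((22 + 22)/1) = 44.
  m_7 = 1*44 - 22 = 22, d_7 = (510 - 22^2)/1 = 26/1 = 26: (m_7, d_7) = (m_1, d_1) = (22, 26), so from here the quotients repeat a_1, ..., a_6; the period length is 6.
Hence the expansion of sqrt(510) is a_0 = 22 followed by the repeating block 1, 1, 2, 1, 1, 44 (period 6).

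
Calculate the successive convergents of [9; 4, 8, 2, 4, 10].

Using the convergent recurrence p_i = a_i*p_{i-1} + p_{i-2}, q_i = a_i*q_{i-1} + q_{i-2} with p_{-2}=0, p_{-1}=1, q_{-2}=1, q_{-1}=0:
  i=0: a_0=9, p_0 = 9*1 + 0 = 9, q_0 = 9*0 + 1 = 1.
  i=1: a_1=4, p_1 = 4*9 + 1 = 37, q_1 = 4*1 + 0 = 4.
  i=2: a_2=8, p_2 = 8*37 + 9 = 305, q_2 = 8*4 + 1 = 33.
  i=3: a_3=2, p_3 = 2*305 + 37 = 647, q_3 = 2*33 + 4 = 70.
  i=4: a_4=4, p_4 = 4*647 + 305 = 2893, q_4 = 4*70 + 33 = 313.
  i=5: a_5=10, p_5 = 10*2893 + 647 = 29577, q_5 = 10*313 + 70 = 3200.

9/1, 37/4, 305/33, 647/70, 2893/313, 29577/3200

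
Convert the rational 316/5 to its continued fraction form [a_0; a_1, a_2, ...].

Run the Euclidean algorithm on 316 and 5; the successive quotients are the partial quotients a_0, a_1, ... (each step inverts the fractional part left over by the previous one):
  316 = 63*5 + 1, so a_0 = 63.
  5 = 5*1 + 0, so a_1 = 5.
The remainder reaches 0 after 2 divisions, so the expansion has 2 partial quotients, read off in order.

[63; 5]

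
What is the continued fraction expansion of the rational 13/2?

[6; 2]

Run the Euclidean algorithm on 13 and 2; the successive quotients are the partial quotients a_0, a_1, ... (each step inverts the fractional part left over by the previous one):
  13 = 6*2 + 1, so a_0 = 6.
  2 = 2*1 + 0, so a_1 = 2.
The remainder reaches 0 after 2 divisions, so the expansion has 2 partial quotients, read off in order.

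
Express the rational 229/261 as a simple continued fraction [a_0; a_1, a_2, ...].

Run the Euclidean algorithm on 229 and 261; the successive quotients are the partial quotients a_0, a_1, ... (each step inverts the fractional part left over by the previous one):
  229 = 0*261 + 229, so a_0 = 0.
  261 = 1*229 + 32, so a_1 = 1.
  229 = 7*32 + 5, so a_2 = 7.
  32 = 6*5 + 2, so a_3 = 6.
  5 = 2*2 + 1, so a_4 = 2.
  2 = 2*1 + 0, so a_5 = 2.
The remainder reaches 0 after 6 divisions, so the expansion has 6 partial quotients, read off in order.

[0; 1, 7, 6, 2, 2]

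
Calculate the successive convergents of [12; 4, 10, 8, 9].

12/1, 49/4, 502/41, 4065/332, 37087/3029

Using the convergent recurrence p_i = a_i*p_{i-1} + p_{i-2}, q_i = a_i*q_{i-1} + q_{i-2} with p_{-2}=0, p_{-1}=1, q_{-2}=1, q_{-1}=0:
  i=0: a_0=12, p_0 = 12*1 + 0 = 12, q_0 = 12*0 + 1 = 1.
  i=1: a_1=4, p_1 = 4*12 + 1 = 49, q_1 = 4*1 + 0 = 4.
  i=2: a_2=10, p_2 = 10*49 + 12 = 502, q_2 = 10*4 + 1 = 41.
  i=3: a_3=8, p_3 = 8*502 + 49 = 4065, q_3 = 8*41 + 4 = 332.
  i=4: a_4=9, p_4 = 9*4065 + 502 = 37087, q_4 = 9*332 + 41 = 3029.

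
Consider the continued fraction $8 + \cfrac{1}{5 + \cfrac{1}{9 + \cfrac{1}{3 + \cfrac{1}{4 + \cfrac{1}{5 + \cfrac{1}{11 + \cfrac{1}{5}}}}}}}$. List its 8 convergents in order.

Using the convergent recurrence p_i = a_i*p_{i-1} + p_{i-2}, q_i = a_i*q_{i-1} + q_{i-2} with p_{-2}=0, p_{-1}=1, q_{-2}=1, q_{-1}=0:
  i=0: a_0=8, p_0 = 8*1 + 0 = 8, q_0 = 8*0 + 1 = 1.
  i=1: a_1=5, p_1 = 5*8 + 1 = 41, q_1 = 5*1 + 0 = 5.
  i=2: a_2=9, p_2 = 9*41 + 8 = 377, q_2 = 9*5 + 1 = 46.
  i=3: a_3=3, p_3 = 3*377 + 41 = 1172, q_3 = 3*46 + 5 = 143.
  i=4: a_4=4, p_4 = 4*1172 + 377 = 5065, q_4 = 4*143 + 46 = 618.
  i=5: a_5=5, p_5 = 5*5065 + 1172 = 26497, q_5 = 5*618 + 143 = 3233.
  i=6: a_6=11, p_6 = 11*26497 + 5065 = 296532, q_6 = 11*3233 + 618 = 36181.
  i=7: a_7=5, p_7 = 5*296532 + 26497 = 1509157, q_7 = 5*36181 + 3233 = 184138.

8/1, 41/5, 377/46, 1172/143, 5065/618, 26497/3233, 296532/36181, 1509157/184138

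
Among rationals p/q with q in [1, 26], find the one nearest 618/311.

Expand x = 618/311 as a continued fraction with the Euclidean algorithm:
  618 = 1*311 + 307, so a_0 = 1.
  311 = 1*307 + 4, so a_1 = 1.
  307 = 76*4 + 3, so a_2 = 76.
  4 = 1*3 + 1, so a_3 = 1.
  3 = 3*1 + 0, so a_4 = 3.
so x = [1; 1, 76, 1, 3].
Convergents (p_i = a_i*p_{i-1} + p_{i-2}, q_i = a_i*q_{i-1} + q_{i-2} with p_{-2}=0, p_{-1}=1, q_{-2}=1, q_{-1}=0), until the denominator exceeds 26:
  i=0: a_0=1, p_0 = 1*1 + 0 = 1, q_0 = 1*0 + 1 = 1.
  i=1: a_1=1, p_1 = 1*1 + 1 = 2, q_1 = 1*1 + 0 = 1.
  i=2: a_2=76, p_2 = 76*2 + 1 = 153, q_2 = 76*1 + 1 = 77.
q_2 = 77 > 26, so the last convergent with denominator <= 26 is p_1/q_1 = 2/1.
The closest fraction with denominator <= 26 is either p_1/q_1 or the intermediate fraction (k*p_1 + p_0)/(k*q_1 + q_0) with the largest k >= 1 whose denominator stays <= 26; these approach x as k grows, and every other convergent or intermediate fraction in range is farther away.
Largest k: floor((26 - q_0)/q_1) = floor((26 - 1)/1) = 25.
That gives (25*2 + 1)/(25*1 + 1) = 51/26.
Compare the errors: |x - 2/1| = |618*1 - 2*311|/(311*1) = 4/311, and |x - 51/26| = |618*26 - 51*311|/(311*26) = 207/8086.
Cross-multiplying, 4*8086 = 32344 < 64377 = 207*311, so 4/311 is smaller: the convergent 2/1 is closer to x than 51/26.

2/1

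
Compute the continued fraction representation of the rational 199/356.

Run the Euclidean algorithm on 199 and 356; the successive quotients are the partial quotients a_0, a_1, ... (each step inverts the fractional part left over by the previous one):
  199 = 0*356 + 199, so a_0 = 0.
  356 = 1*199 + 157, so a_1 = 1.
  199 = 1*157 + 42, so a_2 = 1.
  157 = 3*42 + 31, so a_3 = 3.
  42 = 1*31 + 11, so a_4 = 1.
  31 = 2*11 + 9, so a_5 = 2.
  11 = 1*9 + 2, so a_6 = 1.
  9 = 4*2 + 1, so a_7 = 4.
  2 = 2*1 + 0, so a_8 = 2.
The remainder reaches 0 after 9 divisions, so the expansion has 9 partial quotients, read off in order.

[0; 1, 1, 3, 1, 2, 1, 4, 2]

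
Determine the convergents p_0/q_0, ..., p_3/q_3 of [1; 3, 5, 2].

Using the convergent recurrence p_i = a_i*p_{i-1} + p_{i-2}, q_i = a_i*q_{i-1} + q_{i-2} with p_{-2}=0, p_{-1}=1, q_{-2}=1, q_{-1}=0:
  i=0: a_0=1, p_0 = 1*1 + 0 = 1, q_0 = 1*0 + 1 = 1.
  i=1: a_1=3, p_1 = 3*1 + 1 = 4, q_1 = 3*1 + 0 = 3.
  i=2: a_2=5, p_2 = 5*4 + 1 = 21, q_2 = 5*3 + 1 = 16.
  i=3: a_3=2, p_3 = 2*21 + 4 = 46, q_3 = 2*16 + 3 = 35.

1/1, 4/3, 21/16, 46/35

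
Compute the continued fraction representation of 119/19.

[6; 3, 1, 4]

Run the Euclidean algorithm on 119 and 19; the successive quotients are the partial quotients a_0, a_1, ... (each step inverts the fractional part left over by the previous one):
  119 = 6*19 + 5, so a_0 = 6.
  19 = 3*5 + 4, so a_1 = 3.
  5 = 1*4 + 1, so a_2 = 1.
  4 = 4*1 + 0, so a_3 = 4.
The remainder reaches 0 after 4 divisions, so the expansion has 4 partial quotients, read off in order.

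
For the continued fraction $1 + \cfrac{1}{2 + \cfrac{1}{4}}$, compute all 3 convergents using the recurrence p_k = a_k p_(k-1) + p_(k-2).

1/1, 3/2, 13/9

Using the convergent recurrence p_i = a_i*p_{i-1} + p_{i-2}, q_i = a_i*q_{i-1} + q_{i-2} with p_{-2}=0, p_{-1}=1, q_{-2}=1, q_{-1}=0:
  i=0: a_0=1, p_0 = 1*1 + 0 = 1, q_0 = 1*0 + 1 = 1.
  i=1: a_1=2, p_1 = 2*1 + 1 = 3, q_1 = 2*1 + 0 = 2.
  i=2: a_2=4, p_2 = 4*3 + 1 = 13, q_2 = 4*2 + 1 = 9.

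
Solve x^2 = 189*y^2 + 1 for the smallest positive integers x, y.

(x, y) = (55, 4)

First expand sqrt(189) as a continued fraction. With x_i = (sqrt(189) + m_i)/d_i and (m_0, d_0) = (0, 1): a_0 = floor(sqrt(189)) = 13, since 13^2 = 169 <= 189 < 196 = 14^2.
Iterate m_{i+1} = d_i*a_i - m_i, d_{i+1} = (189 - m_{i+1}^2)/d_i, a_{i+1} = floor((a_0 + m_{i+1})/d_{i+1}):
  m_1 = 1*13 - 0 = 13, d_1 = (189 - 13^2)/1 = 20/1 = 20, a_1 = floor((13 + 13)/20) = 1.
  m_2 = 20*1 - 13 = 7, d_2 = (189 - 7^2)/20 = 140/20 = 7, a_2 = floor((13 + 7)/7) = 2.
  m_3 = 7*2 - 7 = 7, d_3 = (189 - 7^2)/7 = 140/7 = 20, a_3 = floor((13 + 7)/20) = 1.
  m_4 = 20*1 - 7 = 13, d_4 = (189 - 13^2)/20 = 20/20 = 1, a_4 = floor((13 + 13)/1) = 26.
  m_5 = 1*26 - 13 = 13, d_5 = (189 - 13^2)/1 = 20/1 = 20: (m_5, d_5) = (m_1, d_1) = (13, 20), so from here the quotients repeat a_1, ..., a_4; the period length is 4.
So sqrt(189) = [13; (1, 2, 1, 26)] with period length k = 4.
k is even, so the fundamental solution of x^2 - 189y^2 = 1 is (p_{k-1}, q_{k-1}) = (p_3, q_3); compute convergents through index 3.
Convergents (p_i = a_i*p_{i-1} + p_{i-2}, q_i = a_i*q_{i-1} + q_{i-2} with p_{-2}=0, p_{-1}=1, q_{-2}=1, q_{-1}=0):
  i=0: a_0=13, p_0 = 13*1 + 0 = 13, q_0 = 13*0 + 1 = 1.
  i=1: a_1=1, p_1 = 1*13 + 1 = 14, q_1 = 1*1 + 0 = 1.
  i=2: a_2=2, p_2 = 2*14 + 13 = 41, q_2 = 2*1 + 1 = 3.
  i=3: a_3=1, p_3 = 1*41 + 14 = 55, q_3 = 1*3 + 1 = 4.
Check: 55^2 - 189*4^2 = 3025 - 3024 = 1, so (x, y) = (55, 4) solves the equation, and by the theorem it is the least positive solution.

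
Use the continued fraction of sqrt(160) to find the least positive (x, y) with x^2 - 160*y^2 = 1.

(x, y) = (721, 57)

First expand sqrt(160) as a continued fraction. With x_i = (sqrt(160) + m_i)/d_i and (m_0, d_0) = (0, 1): a_0 = floor(sqrt(160)) = 12, since 12^2 = 144 <= 160 < 169 = 13^2.
Iterate m_{i+1} = d_i*a_i - m_i, d_{i+1} = (160 - m_{i+1}^2)/d_i, a_{i+1} = floor((a_0 + m_{i+1})/d_{i+1}):
  m_1 = 1*12 - 0 = 12, d_1 = (160 - 12^2)/1 = 16/1 = 16, a_1 = floor((12 + 12)/16) = 1.
  m_2 = 16*1 - 12 = 4, d_2 = (160 - 4^2)/16 = 144/16 = 9, a_2 = floor((12 + 4)/9) = 1.
  m_3 = 9*1 - 4 = 5, d_3 = (160 - 5^2)/9 = 135/9 = 15, a_3 = floor((12 + 5)/15) = 1.
  m_4 = 15*1 - 5 = 10, d_4 = (160 - 10^2)/15 = 60/15 = 4, a_4 = floor((12 + 10)/4) = 5.
  m_5 = 4*5 - 10 = 10, d_5 = (160 - 10^2)/4 = 60/4 = 15, a_5 = floor((12 + 10)/15) = 1.
  m_6 = 15*1 - 10 = 5, d_6 = (160 - 5^2)/15 = 135/15 = 9, a_6 = floor((12 + 5)/9) = 1.
  m_7 = 9*1 - 5 = 4, d_7 = (160 - 4^2)/9 = 144/9 = 16, a_7 = floor((12 + 4)/16) = 1.
  m_8 = 16*1 - 4 = 12, d_8 = (160 - 12^2)/16 = 16/16 = 1, a_8 = floor((12 + 12)/1) = 24.
  m_9 = 1*24 - 12 = 12, d_9 = (160 - 12^2)/1 = 16/1 = 16: (m_9, d_9) = (m_1, d_1) = (12, 16), so from here the quotients repeat a_1, ..., a_8; the period length is 8.
So sqrt(160) = [12; (1, 1, 1, 5, 1, 1, 1, 24)] with period length k = 8.
k is even, so the fundamental solution of x^2 - 160y^2 = 1 is (p_{k-1}, q_{k-1}) = (p_7, q_7); compute convergents through index 7.
Convergents (p_i = a_i*p_{i-1} + p_{i-2}, q_i = a_i*q_{i-1} + q_{i-2} with p_{-2}=0, p_{-1}=1, q_{-2}=1, q_{-1}=0):
  i=0: a_0=12, p_0 = 12*1 + 0 = 12, q_0 = 12*0 + 1 = 1.
  i=1: a_1=1, p_1 = 1*12 + 1 = 13, q_1 = 1*1 + 0 = 1.
  i=2: a_2=1, p_2 = 1*13 + 12 = 25, q_2 = 1*1 + 1 = 2.
  i=3: a_3=1, p_3 = 1*25 + 13 = 38, q_3 = 1*2 + 1 = 3.
  i=4: a_4=5, p_4 = 5*38 + 25 = 215, q_4 = 5*3 + 2 = 17.
  i=5: a_5=1, p_5 = 1*215 + 38 = 253, q_5 = 1*17 + 3 = 20.
  i=6: a_6=1, p_6 = 1*253 + 215 = 468, q_6 = 1*20 + 17 = 37.
  i=7: a_7=1, p_7 = 1*468 + 253 = 721, q_7 = 1*37 + 20 = 57.
Check: 721^2 - 160*57^2 = 519841 - 519840 = 1, so (x, y) = (721, 57) solves the equation, and by the theorem it is the least positive solution.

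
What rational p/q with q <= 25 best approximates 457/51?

224/25

Expand x = 457/51 as a continued fraction with the Euclidean algorithm:
  457 = 8*51 + 49, so a_0 = 8.
  51 = 1*49 + 2, so a_1 = 1.
  49 = 24*2 + 1, so a_2 = 24.
  2 = 2*1 + 0, so a_3 = 2.
so x = [8; 1, 24, 2].
Convergents (p_i = a_i*p_{i-1} + p_{i-2}, q_i = a_i*q_{i-1} + q_{i-2} with p_{-2}=0, p_{-1}=1, q_{-2}=1, q_{-1}=0), until the denominator exceeds 25:
  i=0: a_0=8, p_0 = 8*1 + 0 = 8, q_0 = 8*0 + 1 = 1.
  i=1: a_1=1, p_1 = 1*8 + 1 = 9, q_1 = 1*1 + 0 = 1.
  i=2: a_2=24, p_2 = 24*9 + 8 = 224, q_2 = 24*1 + 1 = 25.
  i=3: a_3=2, p_3 = 2*224 + 9 = 457, q_3 = 2*25 + 1 = 51.
q_3 = 51 > 25, so the last convergent with denominator <= 25 is p_2/q_2 = 224/25.
The closest fraction with denominator <= 25 is either p_2/q_2 or the intermediate fraction (k*p_2 + p_1)/(k*q_2 + q_1) with the largest k >= 1 whose denominator stays <= 25; these approach x as k grows, and every other convergent or intermediate fraction in range is farther away.
Largest k: floor((25 - q_1)/q_2) = floor((25 - 1)/25) = 0.
Since k = 0, no intermediate fraction beyond p_2/q_2 has denominator <= 25, so the convergent 224/25 is the closest (its error is |457*25 - 224*51|/(51*25) = 1/1275).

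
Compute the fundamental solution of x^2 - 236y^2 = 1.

First expand sqrt(236) as a continued fraction. With x_i = (sqrt(236) + m_i)/d_i and (m_0, d_0) = (0, 1): a_0 = floor(sqrt(236)) = 15, since 15^2 = 225 <= 236 < 256 = 16^2.
Iterate m_{i+1} = d_i*a_i - m_i, d_{i+1} = (236 - m_{i+1}^2)/d_i, a_{i+1} = floor((a_0 + m_{i+1})/d_{i+1}):
  m_1 = 1*15 - 0 = 15, d_1 = (236 - 15^2)/1 = 11/1 = 11, a_1 = floor((15 + 15)/11) = 2.
  m_2 = 11*2 - 15 = 7, d_2 = (236 - 7^2)/11 = 187/11 = 17, a_2 = floor((15 + 7)/17) = 1.
  m_3 = 17*1 - 7 = 10, d_3 = (236 - 10^2)/17 = 136/17 = 8, a_3 = floor((15 + 10)/8) = 3.
  m_4 = 8*3 - 10 = 14, d_4 = (236 - 14^2)/8 = 40/8 = 5, a_4 = floor((15 + 14)/5) = 5.
  m_5 = 5*5 - 14 = 11, d_5 = (236 - 11^2)/5 = 115/5 = 23, a_5 = floor((15 + 11)/23) = 1.
  m_6 = 23*1 - 11 = 12, d_6 = (236 - 12^2)/23 = 92/23 = 4, a_6 = floor((15 + 12)/4) = 6.
  m_7 = 4*6 - 12 = 12, d_7 = (236 - 12^2)/4 = 92/4 = 23, a_7 = floor((15 + 12)/23) = 1.
  m_8 = 23*1 - 12 = 11, d_8 = (236 - 11^2)/23 = 115/23 = 5, a_8 = floor((15 + 11)/5) = 5.
  m_9 = 5*5 - 11 = 14, d_9 = (236 - 14^2)/5 = 40/5 = 8, a_9 = floor((15 + 14)/8) = 3.
  m_10 = 8*3 - 14 = 10, d_10 = (236 - 10^2)/8 = 136/8 = 17, a_10 = floor((15 + 10)/17) = 1.
  m_11 = 17*1 - 10 = 7, d_11 = (236 - 7^2)/17 = 187/17 = 11, a_11 = floor((15 + 7)/11) = 2.
  m_12 = 11*2 - 7 = 15, d_12 = (236 - 15^2)/11 = 11/11 = 1, a_12 = floor((15 + 15)/1) = 30.
  m_13 = 1*30 - 15 = 15, d_13 = (236 - 15^2)/1 = 11/1 = 11: (m_13, d_13) = (m_1, d_1) = (15, 11), so from here the quotients repeat a_1, ..., a_12; the period length is 12.
So sqrt(236) = [15; (2, 1, 3, 5, 1, 6, 1, 5, 3, 1, 2, 30)] with period length k = 12.
k is even, so the fundamental solution of x^2 - 236y^2 = 1 is (p_{k-1}, q_{k-1}) = (p_11, q_11); compute convergents through index 11.
Convergents (p_i = a_i*p_{i-1} + p_{i-2}, q_i = a_i*q_{i-1} + q_{i-2} with p_{-2}=0, p_{-1}=1, q_{-2}=1, q_{-1}=0):
  i=0: a_0=15, p_0 = 15*1 + 0 = 15, q_0 = 15*0 + 1 = 1.
  i=1: a_1=2, p_1 = 2*15 + 1 = 31, q_1 = 2*1 + 0 = 2.
  i=2: a_2=1, p_2 = 1*31 + 15 = 46, q_2 = 1*2 + 1 = 3.
  i=3: a_3=3, p_3 = 3*46 + 31 = 169, q_3 = 3*3 + 2 = 11.
  i=4: a_4=5, p_4 = 5*169 + 46 = 891, q_4 = 5*11 + 3 = 58.
  i=5: a_5=1, p_5 = 1*891 + 169 = 1060, q_5 = 1*58 + 11 = 69.
  i=6: a_6=6, p_6 = 6*1060 + 891 = 7251, q_6 = 6*69 + 58 = 472.
  i=7: a_7=1, p_7 = 1*7251 + 1060 = 8311, q_7 = 1*472 + 69 = 541.
  i=8: a_8=5, p_8 = 5*8311 + 7251 = 48806, q_8 = 5*541 + 472 = 3177.
  i=9: a_9=3, p_9 = 3*48806 + 8311 = 154729, q_9 = 3*3177 + 541 = 10072.
  i=10: a_10=1, p_10 = 1*154729 + 48806 = 203535, q_10 = 1*10072 + 3177 = 13249.
  i=11: a_11=2, p_11 = 2*203535 + 154729 = 561799, q_11 = 2*13249 + 10072 = 36570.
Check: 561799^2 - 236*36570^2 = 315618116401 - 315618116400 = 1, so (x, y) = (561799, 36570) solves the equation, and by the theorem it is the least positive solution.

(x, y) = (561799, 36570)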